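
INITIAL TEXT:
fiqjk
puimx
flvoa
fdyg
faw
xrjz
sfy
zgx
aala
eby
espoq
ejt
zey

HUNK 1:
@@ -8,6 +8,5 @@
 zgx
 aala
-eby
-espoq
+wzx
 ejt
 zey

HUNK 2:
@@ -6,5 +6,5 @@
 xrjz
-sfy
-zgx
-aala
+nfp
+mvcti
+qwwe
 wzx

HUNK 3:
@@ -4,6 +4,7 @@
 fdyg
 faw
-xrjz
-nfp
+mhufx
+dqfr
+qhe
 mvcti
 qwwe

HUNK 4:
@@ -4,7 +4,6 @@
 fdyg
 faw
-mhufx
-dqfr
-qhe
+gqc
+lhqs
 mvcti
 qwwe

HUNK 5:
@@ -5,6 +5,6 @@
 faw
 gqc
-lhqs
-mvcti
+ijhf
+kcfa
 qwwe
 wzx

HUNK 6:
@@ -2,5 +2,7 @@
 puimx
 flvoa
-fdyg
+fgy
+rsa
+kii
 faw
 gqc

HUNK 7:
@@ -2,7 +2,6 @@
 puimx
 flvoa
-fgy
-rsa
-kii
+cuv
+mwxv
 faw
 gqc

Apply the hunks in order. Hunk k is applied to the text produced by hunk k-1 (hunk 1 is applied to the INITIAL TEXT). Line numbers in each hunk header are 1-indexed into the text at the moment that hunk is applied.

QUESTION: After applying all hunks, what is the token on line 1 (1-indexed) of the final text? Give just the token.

Hunk 1: at line 8 remove [eby,espoq] add [wzx] -> 12 lines: fiqjk puimx flvoa fdyg faw xrjz sfy zgx aala wzx ejt zey
Hunk 2: at line 6 remove [sfy,zgx,aala] add [nfp,mvcti,qwwe] -> 12 lines: fiqjk puimx flvoa fdyg faw xrjz nfp mvcti qwwe wzx ejt zey
Hunk 3: at line 4 remove [xrjz,nfp] add [mhufx,dqfr,qhe] -> 13 lines: fiqjk puimx flvoa fdyg faw mhufx dqfr qhe mvcti qwwe wzx ejt zey
Hunk 4: at line 4 remove [mhufx,dqfr,qhe] add [gqc,lhqs] -> 12 lines: fiqjk puimx flvoa fdyg faw gqc lhqs mvcti qwwe wzx ejt zey
Hunk 5: at line 5 remove [lhqs,mvcti] add [ijhf,kcfa] -> 12 lines: fiqjk puimx flvoa fdyg faw gqc ijhf kcfa qwwe wzx ejt zey
Hunk 6: at line 2 remove [fdyg] add [fgy,rsa,kii] -> 14 lines: fiqjk puimx flvoa fgy rsa kii faw gqc ijhf kcfa qwwe wzx ejt zey
Hunk 7: at line 2 remove [fgy,rsa,kii] add [cuv,mwxv] -> 13 lines: fiqjk puimx flvoa cuv mwxv faw gqc ijhf kcfa qwwe wzx ejt zey
Final line 1: fiqjk

Answer: fiqjk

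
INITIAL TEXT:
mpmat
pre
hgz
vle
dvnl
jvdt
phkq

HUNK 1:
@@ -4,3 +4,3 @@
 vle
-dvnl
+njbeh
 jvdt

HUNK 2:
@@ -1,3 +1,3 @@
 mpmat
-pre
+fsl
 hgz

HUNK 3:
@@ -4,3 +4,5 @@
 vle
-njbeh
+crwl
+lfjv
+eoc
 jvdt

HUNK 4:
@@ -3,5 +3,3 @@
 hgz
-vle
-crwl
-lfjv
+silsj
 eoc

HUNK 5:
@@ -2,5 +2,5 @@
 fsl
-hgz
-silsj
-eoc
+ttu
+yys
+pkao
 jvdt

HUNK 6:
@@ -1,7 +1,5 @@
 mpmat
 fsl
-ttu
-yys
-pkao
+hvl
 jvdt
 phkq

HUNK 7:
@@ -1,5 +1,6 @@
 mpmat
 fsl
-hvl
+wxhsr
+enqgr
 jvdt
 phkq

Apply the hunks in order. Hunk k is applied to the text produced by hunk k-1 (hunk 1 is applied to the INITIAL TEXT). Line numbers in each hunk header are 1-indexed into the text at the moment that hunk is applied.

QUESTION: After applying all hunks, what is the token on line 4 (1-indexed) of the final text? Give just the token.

Hunk 1: at line 4 remove [dvnl] add [njbeh] -> 7 lines: mpmat pre hgz vle njbeh jvdt phkq
Hunk 2: at line 1 remove [pre] add [fsl] -> 7 lines: mpmat fsl hgz vle njbeh jvdt phkq
Hunk 3: at line 4 remove [njbeh] add [crwl,lfjv,eoc] -> 9 lines: mpmat fsl hgz vle crwl lfjv eoc jvdt phkq
Hunk 4: at line 3 remove [vle,crwl,lfjv] add [silsj] -> 7 lines: mpmat fsl hgz silsj eoc jvdt phkq
Hunk 5: at line 2 remove [hgz,silsj,eoc] add [ttu,yys,pkao] -> 7 lines: mpmat fsl ttu yys pkao jvdt phkq
Hunk 6: at line 1 remove [ttu,yys,pkao] add [hvl] -> 5 lines: mpmat fsl hvl jvdt phkq
Hunk 7: at line 1 remove [hvl] add [wxhsr,enqgr] -> 6 lines: mpmat fsl wxhsr enqgr jvdt phkq
Final line 4: enqgr

Answer: enqgr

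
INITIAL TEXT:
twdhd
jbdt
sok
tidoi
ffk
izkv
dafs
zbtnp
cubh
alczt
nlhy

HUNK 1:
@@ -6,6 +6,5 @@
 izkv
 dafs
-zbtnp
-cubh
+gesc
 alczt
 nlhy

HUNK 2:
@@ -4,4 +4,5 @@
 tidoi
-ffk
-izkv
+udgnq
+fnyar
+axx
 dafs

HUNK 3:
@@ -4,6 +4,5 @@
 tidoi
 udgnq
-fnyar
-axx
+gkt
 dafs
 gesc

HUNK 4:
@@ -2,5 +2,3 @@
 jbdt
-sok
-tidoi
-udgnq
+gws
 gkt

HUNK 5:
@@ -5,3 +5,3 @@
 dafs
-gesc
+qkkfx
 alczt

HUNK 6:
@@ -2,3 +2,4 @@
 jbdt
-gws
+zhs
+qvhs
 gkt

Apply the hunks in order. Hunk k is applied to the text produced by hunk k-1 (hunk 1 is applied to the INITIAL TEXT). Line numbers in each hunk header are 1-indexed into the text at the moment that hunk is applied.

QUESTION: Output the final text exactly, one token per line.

Answer: twdhd
jbdt
zhs
qvhs
gkt
dafs
qkkfx
alczt
nlhy

Derivation:
Hunk 1: at line 6 remove [zbtnp,cubh] add [gesc] -> 10 lines: twdhd jbdt sok tidoi ffk izkv dafs gesc alczt nlhy
Hunk 2: at line 4 remove [ffk,izkv] add [udgnq,fnyar,axx] -> 11 lines: twdhd jbdt sok tidoi udgnq fnyar axx dafs gesc alczt nlhy
Hunk 3: at line 4 remove [fnyar,axx] add [gkt] -> 10 lines: twdhd jbdt sok tidoi udgnq gkt dafs gesc alczt nlhy
Hunk 4: at line 2 remove [sok,tidoi,udgnq] add [gws] -> 8 lines: twdhd jbdt gws gkt dafs gesc alczt nlhy
Hunk 5: at line 5 remove [gesc] add [qkkfx] -> 8 lines: twdhd jbdt gws gkt dafs qkkfx alczt nlhy
Hunk 6: at line 2 remove [gws] add [zhs,qvhs] -> 9 lines: twdhd jbdt zhs qvhs gkt dafs qkkfx alczt nlhy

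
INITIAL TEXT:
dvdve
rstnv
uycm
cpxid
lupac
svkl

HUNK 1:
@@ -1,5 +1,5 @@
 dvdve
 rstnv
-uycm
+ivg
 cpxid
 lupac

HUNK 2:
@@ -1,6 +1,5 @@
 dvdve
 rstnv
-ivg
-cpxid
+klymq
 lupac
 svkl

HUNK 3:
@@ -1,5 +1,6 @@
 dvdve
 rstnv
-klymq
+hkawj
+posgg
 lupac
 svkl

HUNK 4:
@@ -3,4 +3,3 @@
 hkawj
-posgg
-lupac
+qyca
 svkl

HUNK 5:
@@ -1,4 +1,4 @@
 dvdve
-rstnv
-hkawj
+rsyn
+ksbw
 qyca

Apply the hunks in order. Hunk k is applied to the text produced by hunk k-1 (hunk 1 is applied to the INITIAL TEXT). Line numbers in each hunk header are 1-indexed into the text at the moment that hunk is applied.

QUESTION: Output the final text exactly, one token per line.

Answer: dvdve
rsyn
ksbw
qyca
svkl

Derivation:
Hunk 1: at line 1 remove [uycm] add [ivg] -> 6 lines: dvdve rstnv ivg cpxid lupac svkl
Hunk 2: at line 1 remove [ivg,cpxid] add [klymq] -> 5 lines: dvdve rstnv klymq lupac svkl
Hunk 3: at line 1 remove [klymq] add [hkawj,posgg] -> 6 lines: dvdve rstnv hkawj posgg lupac svkl
Hunk 4: at line 3 remove [posgg,lupac] add [qyca] -> 5 lines: dvdve rstnv hkawj qyca svkl
Hunk 5: at line 1 remove [rstnv,hkawj] add [rsyn,ksbw] -> 5 lines: dvdve rsyn ksbw qyca svkl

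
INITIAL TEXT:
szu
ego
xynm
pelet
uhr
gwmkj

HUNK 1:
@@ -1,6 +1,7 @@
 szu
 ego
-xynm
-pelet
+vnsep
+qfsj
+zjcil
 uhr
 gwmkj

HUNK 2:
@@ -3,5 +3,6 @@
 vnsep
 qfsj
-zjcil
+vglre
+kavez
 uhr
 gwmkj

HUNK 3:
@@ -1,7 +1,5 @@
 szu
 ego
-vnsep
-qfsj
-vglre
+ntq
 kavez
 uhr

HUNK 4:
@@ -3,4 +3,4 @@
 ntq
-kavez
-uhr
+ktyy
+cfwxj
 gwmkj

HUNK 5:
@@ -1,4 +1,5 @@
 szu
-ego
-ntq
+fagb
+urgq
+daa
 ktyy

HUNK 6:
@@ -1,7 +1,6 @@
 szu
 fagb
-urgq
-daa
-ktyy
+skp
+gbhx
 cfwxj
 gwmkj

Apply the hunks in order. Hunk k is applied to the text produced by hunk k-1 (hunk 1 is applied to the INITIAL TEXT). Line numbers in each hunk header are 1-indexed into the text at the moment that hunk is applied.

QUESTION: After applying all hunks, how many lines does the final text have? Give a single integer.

Hunk 1: at line 1 remove [xynm,pelet] add [vnsep,qfsj,zjcil] -> 7 lines: szu ego vnsep qfsj zjcil uhr gwmkj
Hunk 2: at line 3 remove [zjcil] add [vglre,kavez] -> 8 lines: szu ego vnsep qfsj vglre kavez uhr gwmkj
Hunk 3: at line 1 remove [vnsep,qfsj,vglre] add [ntq] -> 6 lines: szu ego ntq kavez uhr gwmkj
Hunk 4: at line 3 remove [kavez,uhr] add [ktyy,cfwxj] -> 6 lines: szu ego ntq ktyy cfwxj gwmkj
Hunk 5: at line 1 remove [ego,ntq] add [fagb,urgq,daa] -> 7 lines: szu fagb urgq daa ktyy cfwxj gwmkj
Hunk 6: at line 1 remove [urgq,daa,ktyy] add [skp,gbhx] -> 6 lines: szu fagb skp gbhx cfwxj gwmkj
Final line count: 6

Answer: 6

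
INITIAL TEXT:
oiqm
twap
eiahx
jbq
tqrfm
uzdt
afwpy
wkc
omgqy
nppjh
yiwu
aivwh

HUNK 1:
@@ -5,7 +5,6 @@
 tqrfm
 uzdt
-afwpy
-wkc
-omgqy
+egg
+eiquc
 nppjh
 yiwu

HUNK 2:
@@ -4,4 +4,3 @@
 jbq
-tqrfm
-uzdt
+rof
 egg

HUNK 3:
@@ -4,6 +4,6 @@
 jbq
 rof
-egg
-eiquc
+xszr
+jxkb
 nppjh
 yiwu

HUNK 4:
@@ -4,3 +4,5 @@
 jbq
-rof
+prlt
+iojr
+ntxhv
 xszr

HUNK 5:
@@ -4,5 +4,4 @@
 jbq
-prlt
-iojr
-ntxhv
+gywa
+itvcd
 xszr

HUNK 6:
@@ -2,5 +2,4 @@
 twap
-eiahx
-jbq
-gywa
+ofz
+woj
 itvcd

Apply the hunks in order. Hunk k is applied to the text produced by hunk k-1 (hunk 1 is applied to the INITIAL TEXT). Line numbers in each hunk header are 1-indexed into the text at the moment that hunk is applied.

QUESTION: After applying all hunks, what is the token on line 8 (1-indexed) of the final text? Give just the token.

Answer: nppjh

Derivation:
Hunk 1: at line 5 remove [afwpy,wkc,omgqy] add [egg,eiquc] -> 11 lines: oiqm twap eiahx jbq tqrfm uzdt egg eiquc nppjh yiwu aivwh
Hunk 2: at line 4 remove [tqrfm,uzdt] add [rof] -> 10 lines: oiqm twap eiahx jbq rof egg eiquc nppjh yiwu aivwh
Hunk 3: at line 4 remove [egg,eiquc] add [xszr,jxkb] -> 10 lines: oiqm twap eiahx jbq rof xszr jxkb nppjh yiwu aivwh
Hunk 4: at line 4 remove [rof] add [prlt,iojr,ntxhv] -> 12 lines: oiqm twap eiahx jbq prlt iojr ntxhv xszr jxkb nppjh yiwu aivwh
Hunk 5: at line 4 remove [prlt,iojr,ntxhv] add [gywa,itvcd] -> 11 lines: oiqm twap eiahx jbq gywa itvcd xszr jxkb nppjh yiwu aivwh
Hunk 6: at line 2 remove [eiahx,jbq,gywa] add [ofz,woj] -> 10 lines: oiqm twap ofz woj itvcd xszr jxkb nppjh yiwu aivwh
Final line 8: nppjh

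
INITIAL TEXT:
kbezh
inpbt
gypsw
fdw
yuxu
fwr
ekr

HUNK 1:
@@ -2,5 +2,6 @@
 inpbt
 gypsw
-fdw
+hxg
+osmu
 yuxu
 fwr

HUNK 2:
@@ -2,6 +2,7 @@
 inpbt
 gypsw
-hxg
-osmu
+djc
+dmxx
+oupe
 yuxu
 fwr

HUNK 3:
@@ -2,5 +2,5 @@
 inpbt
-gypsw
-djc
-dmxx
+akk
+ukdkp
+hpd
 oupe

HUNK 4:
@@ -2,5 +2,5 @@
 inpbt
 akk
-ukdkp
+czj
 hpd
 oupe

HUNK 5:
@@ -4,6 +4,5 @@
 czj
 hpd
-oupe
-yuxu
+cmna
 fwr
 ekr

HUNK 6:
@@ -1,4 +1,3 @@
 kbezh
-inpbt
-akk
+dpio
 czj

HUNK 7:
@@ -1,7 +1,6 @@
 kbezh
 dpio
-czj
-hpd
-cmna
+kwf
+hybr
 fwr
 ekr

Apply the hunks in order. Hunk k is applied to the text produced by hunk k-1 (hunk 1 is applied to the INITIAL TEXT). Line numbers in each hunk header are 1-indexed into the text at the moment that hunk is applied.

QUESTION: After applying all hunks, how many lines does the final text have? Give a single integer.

Hunk 1: at line 2 remove [fdw] add [hxg,osmu] -> 8 lines: kbezh inpbt gypsw hxg osmu yuxu fwr ekr
Hunk 2: at line 2 remove [hxg,osmu] add [djc,dmxx,oupe] -> 9 lines: kbezh inpbt gypsw djc dmxx oupe yuxu fwr ekr
Hunk 3: at line 2 remove [gypsw,djc,dmxx] add [akk,ukdkp,hpd] -> 9 lines: kbezh inpbt akk ukdkp hpd oupe yuxu fwr ekr
Hunk 4: at line 2 remove [ukdkp] add [czj] -> 9 lines: kbezh inpbt akk czj hpd oupe yuxu fwr ekr
Hunk 5: at line 4 remove [oupe,yuxu] add [cmna] -> 8 lines: kbezh inpbt akk czj hpd cmna fwr ekr
Hunk 6: at line 1 remove [inpbt,akk] add [dpio] -> 7 lines: kbezh dpio czj hpd cmna fwr ekr
Hunk 7: at line 1 remove [czj,hpd,cmna] add [kwf,hybr] -> 6 lines: kbezh dpio kwf hybr fwr ekr
Final line count: 6

Answer: 6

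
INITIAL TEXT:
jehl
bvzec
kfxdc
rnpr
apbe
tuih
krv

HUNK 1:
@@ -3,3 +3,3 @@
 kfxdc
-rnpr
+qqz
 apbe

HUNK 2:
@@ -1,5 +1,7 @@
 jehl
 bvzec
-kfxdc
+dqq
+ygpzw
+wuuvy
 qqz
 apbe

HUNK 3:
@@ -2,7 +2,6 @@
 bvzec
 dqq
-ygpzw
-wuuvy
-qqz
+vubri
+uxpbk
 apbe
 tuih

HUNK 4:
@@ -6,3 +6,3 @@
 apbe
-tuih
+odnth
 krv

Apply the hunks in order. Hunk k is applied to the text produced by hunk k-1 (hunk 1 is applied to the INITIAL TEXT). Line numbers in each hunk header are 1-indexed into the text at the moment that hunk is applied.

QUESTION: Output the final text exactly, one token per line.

Hunk 1: at line 3 remove [rnpr] add [qqz] -> 7 lines: jehl bvzec kfxdc qqz apbe tuih krv
Hunk 2: at line 1 remove [kfxdc] add [dqq,ygpzw,wuuvy] -> 9 lines: jehl bvzec dqq ygpzw wuuvy qqz apbe tuih krv
Hunk 3: at line 2 remove [ygpzw,wuuvy,qqz] add [vubri,uxpbk] -> 8 lines: jehl bvzec dqq vubri uxpbk apbe tuih krv
Hunk 4: at line 6 remove [tuih] add [odnth] -> 8 lines: jehl bvzec dqq vubri uxpbk apbe odnth krv

Answer: jehl
bvzec
dqq
vubri
uxpbk
apbe
odnth
krv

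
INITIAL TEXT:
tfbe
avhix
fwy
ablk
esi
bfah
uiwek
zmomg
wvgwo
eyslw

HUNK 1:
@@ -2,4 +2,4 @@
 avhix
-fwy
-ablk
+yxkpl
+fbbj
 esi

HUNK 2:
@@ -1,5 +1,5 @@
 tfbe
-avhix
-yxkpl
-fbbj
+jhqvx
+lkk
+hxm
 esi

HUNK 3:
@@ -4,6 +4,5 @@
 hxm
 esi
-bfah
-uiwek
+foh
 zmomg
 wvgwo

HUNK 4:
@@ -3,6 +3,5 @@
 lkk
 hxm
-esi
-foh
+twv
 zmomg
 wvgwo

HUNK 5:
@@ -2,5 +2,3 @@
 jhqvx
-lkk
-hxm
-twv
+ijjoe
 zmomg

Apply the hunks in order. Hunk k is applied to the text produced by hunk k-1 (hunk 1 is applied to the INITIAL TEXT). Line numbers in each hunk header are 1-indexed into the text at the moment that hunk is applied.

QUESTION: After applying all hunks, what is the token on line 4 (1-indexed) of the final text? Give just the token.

Answer: zmomg

Derivation:
Hunk 1: at line 2 remove [fwy,ablk] add [yxkpl,fbbj] -> 10 lines: tfbe avhix yxkpl fbbj esi bfah uiwek zmomg wvgwo eyslw
Hunk 2: at line 1 remove [avhix,yxkpl,fbbj] add [jhqvx,lkk,hxm] -> 10 lines: tfbe jhqvx lkk hxm esi bfah uiwek zmomg wvgwo eyslw
Hunk 3: at line 4 remove [bfah,uiwek] add [foh] -> 9 lines: tfbe jhqvx lkk hxm esi foh zmomg wvgwo eyslw
Hunk 4: at line 3 remove [esi,foh] add [twv] -> 8 lines: tfbe jhqvx lkk hxm twv zmomg wvgwo eyslw
Hunk 5: at line 2 remove [lkk,hxm,twv] add [ijjoe] -> 6 lines: tfbe jhqvx ijjoe zmomg wvgwo eyslw
Final line 4: zmomg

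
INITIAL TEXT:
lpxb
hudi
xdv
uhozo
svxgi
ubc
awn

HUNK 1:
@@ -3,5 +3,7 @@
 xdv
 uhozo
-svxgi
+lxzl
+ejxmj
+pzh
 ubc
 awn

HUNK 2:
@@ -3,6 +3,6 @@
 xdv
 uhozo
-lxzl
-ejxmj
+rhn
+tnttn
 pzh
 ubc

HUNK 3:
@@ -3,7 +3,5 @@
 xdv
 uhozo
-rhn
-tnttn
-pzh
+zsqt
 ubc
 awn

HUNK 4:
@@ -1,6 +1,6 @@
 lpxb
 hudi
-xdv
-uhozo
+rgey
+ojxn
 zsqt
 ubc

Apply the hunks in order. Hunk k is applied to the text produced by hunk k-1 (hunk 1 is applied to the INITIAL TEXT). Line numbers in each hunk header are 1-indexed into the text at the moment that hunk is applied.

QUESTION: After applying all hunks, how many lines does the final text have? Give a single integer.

Hunk 1: at line 3 remove [svxgi] add [lxzl,ejxmj,pzh] -> 9 lines: lpxb hudi xdv uhozo lxzl ejxmj pzh ubc awn
Hunk 2: at line 3 remove [lxzl,ejxmj] add [rhn,tnttn] -> 9 lines: lpxb hudi xdv uhozo rhn tnttn pzh ubc awn
Hunk 3: at line 3 remove [rhn,tnttn,pzh] add [zsqt] -> 7 lines: lpxb hudi xdv uhozo zsqt ubc awn
Hunk 4: at line 1 remove [xdv,uhozo] add [rgey,ojxn] -> 7 lines: lpxb hudi rgey ojxn zsqt ubc awn
Final line count: 7

Answer: 7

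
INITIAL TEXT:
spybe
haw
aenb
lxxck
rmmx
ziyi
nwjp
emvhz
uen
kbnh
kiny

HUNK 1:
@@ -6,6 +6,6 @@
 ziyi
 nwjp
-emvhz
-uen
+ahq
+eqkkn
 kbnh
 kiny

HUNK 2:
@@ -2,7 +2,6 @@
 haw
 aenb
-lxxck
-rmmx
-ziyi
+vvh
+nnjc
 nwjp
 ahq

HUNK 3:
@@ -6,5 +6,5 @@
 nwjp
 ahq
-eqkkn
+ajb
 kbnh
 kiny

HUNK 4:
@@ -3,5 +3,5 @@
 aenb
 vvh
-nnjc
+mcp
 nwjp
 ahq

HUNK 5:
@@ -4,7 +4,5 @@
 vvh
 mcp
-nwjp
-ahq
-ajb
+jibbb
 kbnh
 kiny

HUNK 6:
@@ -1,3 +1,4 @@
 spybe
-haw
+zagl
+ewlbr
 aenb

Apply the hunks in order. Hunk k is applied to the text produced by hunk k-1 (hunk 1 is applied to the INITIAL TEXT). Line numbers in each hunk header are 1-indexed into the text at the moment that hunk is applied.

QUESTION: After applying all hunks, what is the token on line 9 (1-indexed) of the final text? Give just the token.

Answer: kiny

Derivation:
Hunk 1: at line 6 remove [emvhz,uen] add [ahq,eqkkn] -> 11 lines: spybe haw aenb lxxck rmmx ziyi nwjp ahq eqkkn kbnh kiny
Hunk 2: at line 2 remove [lxxck,rmmx,ziyi] add [vvh,nnjc] -> 10 lines: spybe haw aenb vvh nnjc nwjp ahq eqkkn kbnh kiny
Hunk 3: at line 6 remove [eqkkn] add [ajb] -> 10 lines: spybe haw aenb vvh nnjc nwjp ahq ajb kbnh kiny
Hunk 4: at line 3 remove [nnjc] add [mcp] -> 10 lines: spybe haw aenb vvh mcp nwjp ahq ajb kbnh kiny
Hunk 5: at line 4 remove [nwjp,ahq,ajb] add [jibbb] -> 8 lines: spybe haw aenb vvh mcp jibbb kbnh kiny
Hunk 6: at line 1 remove [haw] add [zagl,ewlbr] -> 9 lines: spybe zagl ewlbr aenb vvh mcp jibbb kbnh kiny
Final line 9: kiny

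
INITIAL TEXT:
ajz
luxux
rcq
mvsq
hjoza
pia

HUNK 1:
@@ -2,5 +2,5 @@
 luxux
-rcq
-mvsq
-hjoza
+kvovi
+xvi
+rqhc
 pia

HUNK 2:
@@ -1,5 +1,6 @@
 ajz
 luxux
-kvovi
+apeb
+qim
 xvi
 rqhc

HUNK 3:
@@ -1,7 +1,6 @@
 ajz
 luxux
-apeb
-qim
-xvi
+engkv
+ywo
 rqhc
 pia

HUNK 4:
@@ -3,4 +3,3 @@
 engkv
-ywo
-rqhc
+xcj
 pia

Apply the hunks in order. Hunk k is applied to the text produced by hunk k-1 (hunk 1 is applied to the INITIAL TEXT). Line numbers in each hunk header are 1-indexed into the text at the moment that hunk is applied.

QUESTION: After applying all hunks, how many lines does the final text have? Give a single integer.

Answer: 5

Derivation:
Hunk 1: at line 2 remove [rcq,mvsq,hjoza] add [kvovi,xvi,rqhc] -> 6 lines: ajz luxux kvovi xvi rqhc pia
Hunk 2: at line 1 remove [kvovi] add [apeb,qim] -> 7 lines: ajz luxux apeb qim xvi rqhc pia
Hunk 3: at line 1 remove [apeb,qim,xvi] add [engkv,ywo] -> 6 lines: ajz luxux engkv ywo rqhc pia
Hunk 4: at line 3 remove [ywo,rqhc] add [xcj] -> 5 lines: ajz luxux engkv xcj pia
Final line count: 5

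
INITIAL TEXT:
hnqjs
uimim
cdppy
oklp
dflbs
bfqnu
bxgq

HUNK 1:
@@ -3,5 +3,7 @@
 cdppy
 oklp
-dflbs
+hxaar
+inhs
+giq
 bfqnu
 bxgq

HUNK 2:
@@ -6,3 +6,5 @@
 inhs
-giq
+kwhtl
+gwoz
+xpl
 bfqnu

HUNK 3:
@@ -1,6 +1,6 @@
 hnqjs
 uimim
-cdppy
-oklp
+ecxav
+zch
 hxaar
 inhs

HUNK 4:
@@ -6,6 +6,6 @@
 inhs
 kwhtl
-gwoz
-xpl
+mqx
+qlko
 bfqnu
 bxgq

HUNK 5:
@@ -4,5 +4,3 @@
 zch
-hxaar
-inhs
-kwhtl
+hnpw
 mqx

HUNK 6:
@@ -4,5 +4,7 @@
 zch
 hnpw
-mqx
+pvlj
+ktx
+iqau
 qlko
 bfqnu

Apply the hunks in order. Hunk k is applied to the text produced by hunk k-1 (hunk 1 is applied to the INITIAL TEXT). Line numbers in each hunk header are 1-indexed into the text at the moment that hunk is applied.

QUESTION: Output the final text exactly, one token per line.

Hunk 1: at line 3 remove [dflbs] add [hxaar,inhs,giq] -> 9 lines: hnqjs uimim cdppy oklp hxaar inhs giq bfqnu bxgq
Hunk 2: at line 6 remove [giq] add [kwhtl,gwoz,xpl] -> 11 lines: hnqjs uimim cdppy oklp hxaar inhs kwhtl gwoz xpl bfqnu bxgq
Hunk 3: at line 1 remove [cdppy,oklp] add [ecxav,zch] -> 11 lines: hnqjs uimim ecxav zch hxaar inhs kwhtl gwoz xpl bfqnu bxgq
Hunk 4: at line 6 remove [gwoz,xpl] add [mqx,qlko] -> 11 lines: hnqjs uimim ecxav zch hxaar inhs kwhtl mqx qlko bfqnu bxgq
Hunk 5: at line 4 remove [hxaar,inhs,kwhtl] add [hnpw] -> 9 lines: hnqjs uimim ecxav zch hnpw mqx qlko bfqnu bxgq
Hunk 6: at line 4 remove [mqx] add [pvlj,ktx,iqau] -> 11 lines: hnqjs uimim ecxav zch hnpw pvlj ktx iqau qlko bfqnu bxgq

Answer: hnqjs
uimim
ecxav
zch
hnpw
pvlj
ktx
iqau
qlko
bfqnu
bxgq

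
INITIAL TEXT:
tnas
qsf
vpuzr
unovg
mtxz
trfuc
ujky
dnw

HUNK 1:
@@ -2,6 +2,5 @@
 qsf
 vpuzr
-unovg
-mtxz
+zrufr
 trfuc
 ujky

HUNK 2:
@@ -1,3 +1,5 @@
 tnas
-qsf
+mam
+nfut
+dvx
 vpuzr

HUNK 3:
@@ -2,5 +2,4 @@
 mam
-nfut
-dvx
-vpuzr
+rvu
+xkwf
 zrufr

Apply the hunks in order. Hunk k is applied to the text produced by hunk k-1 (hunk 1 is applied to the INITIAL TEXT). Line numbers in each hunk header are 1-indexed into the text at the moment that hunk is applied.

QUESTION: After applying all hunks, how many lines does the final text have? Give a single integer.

Answer: 8

Derivation:
Hunk 1: at line 2 remove [unovg,mtxz] add [zrufr] -> 7 lines: tnas qsf vpuzr zrufr trfuc ujky dnw
Hunk 2: at line 1 remove [qsf] add [mam,nfut,dvx] -> 9 lines: tnas mam nfut dvx vpuzr zrufr trfuc ujky dnw
Hunk 3: at line 2 remove [nfut,dvx,vpuzr] add [rvu,xkwf] -> 8 lines: tnas mam rvu xkwf zrufr trfuc ujky dnw
Final line count: 8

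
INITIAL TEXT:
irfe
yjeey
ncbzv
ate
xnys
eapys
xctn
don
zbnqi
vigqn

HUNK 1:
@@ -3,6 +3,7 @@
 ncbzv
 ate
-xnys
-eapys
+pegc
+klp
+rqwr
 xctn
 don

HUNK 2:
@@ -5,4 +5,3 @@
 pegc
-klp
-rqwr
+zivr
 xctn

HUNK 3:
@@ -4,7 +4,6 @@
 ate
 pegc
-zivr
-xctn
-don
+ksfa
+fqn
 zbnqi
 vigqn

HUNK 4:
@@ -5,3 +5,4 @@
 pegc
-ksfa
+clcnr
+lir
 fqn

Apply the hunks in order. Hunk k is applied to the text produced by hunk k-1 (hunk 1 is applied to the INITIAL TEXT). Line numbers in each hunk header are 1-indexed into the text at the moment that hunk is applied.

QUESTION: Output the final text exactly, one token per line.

Answer: irfe
yjeey
ncbzv
ate
pegc
clcnr
lir
fqn
zbnqi
vigqn

Derivation:
Hunk 1: at line 3 remove [xnys,eapys] add [pegc,klp,rqwr] -> 11 lines: irfe yjeey ncbzv ate pegc klp rqwr xctn don zbnqi vigqn
Hunk 2: at line 5 remove [klp,rqwr] add [zivr] -> 10 lines: irfe yjeey ncbzv ate pegc zivr xctn don zbnqi vigqn
Hunk 3: at line 4 remove [zivr,xctn,don] add [ksfa,fqn] -> 9 lines: irfe yjeey ncbzv ate pegc ksfa fqn zbnqi vigqn
Hunk 4: at line 5 remove [ksfa] add [clcnr,lir] -> 10 lines: irfe yjeey ncbzv ate pegc clcnr lir fqn zbnqi vigqn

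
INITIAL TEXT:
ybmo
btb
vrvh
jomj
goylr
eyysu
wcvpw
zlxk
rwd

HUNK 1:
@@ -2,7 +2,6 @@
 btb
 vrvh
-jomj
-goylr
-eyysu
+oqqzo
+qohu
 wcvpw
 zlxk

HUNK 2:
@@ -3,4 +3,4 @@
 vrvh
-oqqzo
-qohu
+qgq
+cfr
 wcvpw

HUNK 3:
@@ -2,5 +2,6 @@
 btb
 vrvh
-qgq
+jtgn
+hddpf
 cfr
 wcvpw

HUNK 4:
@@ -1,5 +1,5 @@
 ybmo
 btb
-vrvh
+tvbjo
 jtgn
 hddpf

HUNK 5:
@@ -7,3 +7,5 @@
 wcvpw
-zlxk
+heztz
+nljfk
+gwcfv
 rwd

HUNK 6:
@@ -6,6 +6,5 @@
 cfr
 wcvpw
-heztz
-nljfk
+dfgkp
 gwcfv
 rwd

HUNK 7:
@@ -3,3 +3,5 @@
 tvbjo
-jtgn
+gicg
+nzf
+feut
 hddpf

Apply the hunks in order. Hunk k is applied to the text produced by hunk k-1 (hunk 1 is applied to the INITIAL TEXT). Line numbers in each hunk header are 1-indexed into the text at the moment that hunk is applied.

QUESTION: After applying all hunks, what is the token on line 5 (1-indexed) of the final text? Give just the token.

Answer: nzf

Derivation:
Hunk 1: at line 2 remove [jomj,goylr,eyysu] add [oqqzo,qohu] -> 8 lines: ybmo btb vrvh oqqzo qohu wcvpw zlxk rwd
Hunk 2: at line 3 remove [oqqzo,qohu] add [qgq,cfr] -> 8 lines: ybmo btb vrvh qgq cfr wcvpw zlxk rwd
Hunk 3: at line 2 remove [qgq] add [jtgn,hddpf] -> 9 lines: ybmo btb vrvh jtgn hddpf cfr wcvpw zlxk rwd
Hunk 4: at line 1 remove [vrvh] add [tvbjo] -> 9 lines: ybmo btb tvbjo jtgn hddpf cfr wcvpw zlxk rwd
Hunk 5: at line 7 remove [zlxk] add [heztz,nljfk,gwcfv] -> 11 lines: ybmo btb tvbjo jtgn hddpf cfr wcvpw heztz nljfk gwcfv rwd
Hunk 6: at line 6 remove [heztz,nljfk] add [dfgkp] -> 10 lines: ybmo btb tvbjo jtgn hddpf cfr wcvpw dfgkp gwcfv rwd
Hunk 7: at line 3 remove [jtgn] add [gicg,nzf,feut] -> 12 lines: ybmo btb tvbjo gicg nzf feut hddpf cfr wcvpw dfgkp gwcfv rwd
Final line 5: nzf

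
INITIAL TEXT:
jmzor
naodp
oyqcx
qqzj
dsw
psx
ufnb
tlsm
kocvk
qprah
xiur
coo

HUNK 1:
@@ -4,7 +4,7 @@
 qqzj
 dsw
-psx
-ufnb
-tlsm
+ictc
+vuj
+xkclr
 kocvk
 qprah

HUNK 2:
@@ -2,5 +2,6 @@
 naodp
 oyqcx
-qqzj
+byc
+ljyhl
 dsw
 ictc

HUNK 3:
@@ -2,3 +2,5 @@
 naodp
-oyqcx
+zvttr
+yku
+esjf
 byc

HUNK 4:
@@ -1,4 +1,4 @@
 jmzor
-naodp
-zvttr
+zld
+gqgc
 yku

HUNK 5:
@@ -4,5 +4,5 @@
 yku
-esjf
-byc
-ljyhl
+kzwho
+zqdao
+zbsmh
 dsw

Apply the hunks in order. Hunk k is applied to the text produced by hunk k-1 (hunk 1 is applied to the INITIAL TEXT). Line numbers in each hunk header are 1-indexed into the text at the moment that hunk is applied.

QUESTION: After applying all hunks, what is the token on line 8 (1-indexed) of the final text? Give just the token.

Answer: dsw

Derivation:
Hunk 1: at line 4 remove [psx,ufnb,tlsm] add [ictc,vuj,xkclr] -> 12 lines: jmzor naodp oyqcx qqzj dsw ictc vuj xkclr kocvk qprah xiur coo
Hunk 2: at line 2 remove [qqzj] add [byc,ljyhl] -> 13 lines: jmzor naodp oyqcx byc ljyhl dsw ictc vuj xkclr kocvk qprah xiur coo
Hunk 3: at line 2 remove [oyqcx] add [zvttr,yku,esjf] -> 15 lines: jmzor naodp zvttr yku esjf byc ljyhl dsw ictc vuj xkclr kocvk qprah xiur coo
Hunk 4: at line 1 remove [naodp,zvttr] add [zld,gqgc] -> 15 lines: jmzor zld gqgc yku esjf byc ljyhl dsw ictc vuj xkclr kocvk qprah xiur coo
Hunk 5: at line 4 remove [esjf,byc,ljyhl] add [kzwho,zqdao,zbsmh] -> 15 lines: jmzor zld gqgc yku kzwho zqdao zbsmh dsw ictc vuj xkclr kocvk qprah xiur coo
Final line 8: dsw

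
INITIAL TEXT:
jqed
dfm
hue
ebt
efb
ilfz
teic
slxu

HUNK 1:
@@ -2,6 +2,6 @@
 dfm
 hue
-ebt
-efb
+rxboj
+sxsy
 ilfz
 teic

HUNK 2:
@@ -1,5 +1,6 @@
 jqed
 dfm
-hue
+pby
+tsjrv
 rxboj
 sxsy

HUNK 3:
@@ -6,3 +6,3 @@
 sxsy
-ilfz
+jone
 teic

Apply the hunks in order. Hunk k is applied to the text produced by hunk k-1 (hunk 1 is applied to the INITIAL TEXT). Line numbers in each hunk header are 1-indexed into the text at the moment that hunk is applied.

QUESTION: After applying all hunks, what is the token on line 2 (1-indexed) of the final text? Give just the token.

Hunk 1: at line 2 remove [ebt,efb] add [rxboj,sxsy] -> 8 lines: jqed dfm hue rxboj sxsy ilfz teic slxu
Hunk 2: at line 1 remove [hue] add [pby,tsjrv] -> 9 lines: jqed dfm pby tsjrv rxboj sxsy ilfz teic slxu
Hunk 3: at line 6 remove [ilfz] add [jone] -> 9 lines: jqed dfm pby tsjrv rxboj sxsy jone teic slxu
Final line 2: dfm

Answer: dfm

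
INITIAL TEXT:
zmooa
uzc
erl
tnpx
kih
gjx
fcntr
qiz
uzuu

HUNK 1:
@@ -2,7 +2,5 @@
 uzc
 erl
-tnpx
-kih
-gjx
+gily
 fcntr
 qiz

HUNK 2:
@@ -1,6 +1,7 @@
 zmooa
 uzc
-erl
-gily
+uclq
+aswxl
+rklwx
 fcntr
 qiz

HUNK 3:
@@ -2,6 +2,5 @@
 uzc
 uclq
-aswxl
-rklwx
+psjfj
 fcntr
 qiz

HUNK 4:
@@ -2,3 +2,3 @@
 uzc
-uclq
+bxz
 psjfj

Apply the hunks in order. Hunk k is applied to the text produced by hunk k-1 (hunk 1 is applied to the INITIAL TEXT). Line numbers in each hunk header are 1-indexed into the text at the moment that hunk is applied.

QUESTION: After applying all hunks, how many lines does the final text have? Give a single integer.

Hunk 1: at line 2 remove [tnpx,kih,gjx] add [gily] -> 7 lines: zmooa uzc erl gily fcntr qiz uzuu
Hunk 2: at line 1 remove [erl,gily] add [uclq,aswxl,rklwx] -> 8 lines: zmooa uzc uclq aswxl rklwx fcntr qiz uzuu
Hunk 3: at line 2 remove [aswxl,rklwx] add [psjfj] -> 7 lines: zmooa uzc uclq psjfj fcntr qiz uzuu
Hunk 4: at line 2 remove [uclq] add [bxz] -> 7 lines: zmooa uzc bxz psjfj fcntr qiz uzuu
Final line count: 7

Answer: 7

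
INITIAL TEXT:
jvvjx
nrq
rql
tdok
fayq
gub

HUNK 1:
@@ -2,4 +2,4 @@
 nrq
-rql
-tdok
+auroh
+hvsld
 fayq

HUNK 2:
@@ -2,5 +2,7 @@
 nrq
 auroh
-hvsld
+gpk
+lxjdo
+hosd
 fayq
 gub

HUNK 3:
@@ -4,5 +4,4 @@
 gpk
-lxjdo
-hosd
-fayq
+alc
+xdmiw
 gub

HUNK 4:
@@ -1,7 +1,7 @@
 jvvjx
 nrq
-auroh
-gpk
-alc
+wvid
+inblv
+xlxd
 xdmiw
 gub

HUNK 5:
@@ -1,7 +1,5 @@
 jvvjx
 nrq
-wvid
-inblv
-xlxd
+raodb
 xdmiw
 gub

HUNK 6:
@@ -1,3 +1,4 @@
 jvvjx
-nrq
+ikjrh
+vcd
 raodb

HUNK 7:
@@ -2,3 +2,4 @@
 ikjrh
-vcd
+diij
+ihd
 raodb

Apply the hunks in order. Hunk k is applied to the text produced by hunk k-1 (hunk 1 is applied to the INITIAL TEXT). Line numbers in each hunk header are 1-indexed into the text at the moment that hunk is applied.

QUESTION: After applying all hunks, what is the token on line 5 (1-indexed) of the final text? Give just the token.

Hunk 1: at line 2 remove [rql,tdok] add [auroh,hvsld] -> 6 lines: jvvjx nrq auroh hvsld fayq gub
Hunk 2: at line 2 remove [hvsld] add [gpk,lxjdo,hosd] -> 8 lines: jvvjx nrq auroh gpk lxjdo hosd fayq gub
Hunk 3: at line 4 remove [lxjdo,hosd,fayq] add [alc,xdmiw] -> 7 lines: jvvjx nrq auroh gpk alc xdmiw gub
Hunk 4: at line 1 remove [auroh,gpk,alc] add [wvid,inblv,xlxd] -> 7 lines: jvvjx nrq wvid inblv xlxd xdmiw gub
Hunk 5: at line 1 remove [wvid,inblv,xlxd] add [raodb] -> 5 lines: jvvjx nrq raodb xdmiw gub
Hunk 6: at line 1 remove [nrq] add [ikjrh,vcd] -> 6 lines: jvvjx ikjrh vcd raodb xdmiw gub
Hunk 7: at line 2 remove [vcd] add [diij,ihd] -> 7 lines: jvvjx ikjrh diij ihd raodb xdmiw gub
Final line 5: raodb

Answer: raodb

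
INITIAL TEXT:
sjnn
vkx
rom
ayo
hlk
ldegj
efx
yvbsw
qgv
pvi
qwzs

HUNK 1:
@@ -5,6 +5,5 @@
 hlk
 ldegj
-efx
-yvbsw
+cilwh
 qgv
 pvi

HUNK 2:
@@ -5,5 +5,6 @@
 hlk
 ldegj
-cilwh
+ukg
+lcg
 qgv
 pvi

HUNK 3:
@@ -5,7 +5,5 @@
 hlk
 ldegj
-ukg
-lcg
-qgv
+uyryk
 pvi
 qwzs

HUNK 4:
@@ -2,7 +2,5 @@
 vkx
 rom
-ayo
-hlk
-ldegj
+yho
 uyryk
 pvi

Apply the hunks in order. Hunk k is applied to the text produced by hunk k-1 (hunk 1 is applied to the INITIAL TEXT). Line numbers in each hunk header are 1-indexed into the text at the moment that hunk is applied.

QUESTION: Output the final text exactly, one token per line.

Answer: sjnn
vkx
rom
yho
uyryk
pvi
qwzs

Derivation:
Hunk 1: at line 5 remove [efx,yvbsw] add [cilwh] -> 10 lines: sjnn vkx rom ayo hlk ldegj cilwh qgv pvi qwzs
Hunk 2: at line 5 remove [cilwh] add [ukg,lcg] -> 11 lines: sjnn vkx rom ayo hlk ldegj ukg lcg qgv pvi qwzs
Hunk 3: at line 5 remove [ukg,lcg,qgv] add [uyryk] -> 9 lines: sjnn vkx rom ayo hlk ldegj uyryk pvi qwzs
Hunk 4: at line 2 remove [ayo,hlk,ldegj] add [yho] -> 7 lines: sjnn vkx rom yho uyryk pvi qwzs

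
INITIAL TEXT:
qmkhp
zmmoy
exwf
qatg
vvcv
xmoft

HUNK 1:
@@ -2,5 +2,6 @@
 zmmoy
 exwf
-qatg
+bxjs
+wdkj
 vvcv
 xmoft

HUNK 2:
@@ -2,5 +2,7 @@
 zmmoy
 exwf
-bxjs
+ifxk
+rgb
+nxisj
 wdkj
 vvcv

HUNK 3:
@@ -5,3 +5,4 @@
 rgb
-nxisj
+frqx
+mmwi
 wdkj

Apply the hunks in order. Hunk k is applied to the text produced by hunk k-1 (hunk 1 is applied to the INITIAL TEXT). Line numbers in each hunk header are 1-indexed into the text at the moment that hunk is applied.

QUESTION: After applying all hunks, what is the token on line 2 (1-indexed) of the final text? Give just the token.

Answer: zmmoy

Derivation:
Hunk 1: at line 2 remove [qatg] add [bxjs,wdkj] -> 7 lines: qmkhp zmmoy exwf bxjs wdkj vvcv xmoft
Hunk 2: at line 2 remove [bxjs] add [ifxk,rgb,nxisj] -> 9 lines: qmkhp zmmoy exwf ifxk rgb nxisj wdkj vvcv xmoft
Hunk 3: at line 5 remove [nxisj] add [frqx,mmwi] -> 10 lines: qmkhp zmmoy exwf ifxk rgb frqx mmwi wdkj vvcv xmoft
Final line 2: zmmoy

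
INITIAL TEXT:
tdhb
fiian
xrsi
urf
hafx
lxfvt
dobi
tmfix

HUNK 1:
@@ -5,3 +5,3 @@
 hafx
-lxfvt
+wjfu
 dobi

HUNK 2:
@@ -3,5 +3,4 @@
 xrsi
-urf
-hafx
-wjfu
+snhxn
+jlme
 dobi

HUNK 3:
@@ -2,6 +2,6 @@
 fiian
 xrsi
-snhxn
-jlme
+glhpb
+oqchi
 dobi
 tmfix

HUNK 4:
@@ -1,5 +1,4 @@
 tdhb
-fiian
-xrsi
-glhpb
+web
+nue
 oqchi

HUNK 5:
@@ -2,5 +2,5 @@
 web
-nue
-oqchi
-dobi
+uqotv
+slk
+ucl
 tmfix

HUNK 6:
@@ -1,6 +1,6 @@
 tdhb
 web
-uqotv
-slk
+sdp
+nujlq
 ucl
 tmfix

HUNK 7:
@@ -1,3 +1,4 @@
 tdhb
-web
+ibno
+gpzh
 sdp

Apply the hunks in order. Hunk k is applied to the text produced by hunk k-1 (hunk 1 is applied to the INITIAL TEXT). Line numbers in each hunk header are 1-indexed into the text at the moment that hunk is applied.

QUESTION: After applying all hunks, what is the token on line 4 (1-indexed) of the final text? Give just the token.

Answer: sdp

Derivation:
Hunk 1: at line 5 remove [lxfvt] add [wjfu] -> 8 lines: tdhb fiian xrsi urf hafx wjfu dobi tmfix
Hunk 2: at line 3 remove [urf,hafx,wjfu] add [snhxn,jlme] -> 7 lines: tdhb fiian xrsi snhxn jlme dobi tmfix
Hunk 3: at line 2 remove [snhxn,jlme] add [glhpb,oqchi] -> 7 lines: tdhb fiian xrsi glhpb oqchi dobi tmfix
Hunk 4: at line 1 remove [fiian,xrsi,glhpb] add [web,nue] -> 6 lines: tdhb web nue oqchi dobi tmfix
Hunk 5: at line 2 remove [nue,oqchi,dobi] add [uqotv,slk,ucl] -> 6 lines: tdhb web uqotv slk ucl tmfix
Hunk 6: at line 1 remove [uqotv,slk] add [sdp,nujlq] -> 6 lines: tdhb web sdp nujlq ucl tmfix
Hunk 7: at line 1 remove [web] add [ibno,gpzh] -> 7 lines: tdhb ibno gpzh sdp nujlq ucl tmfix
Final line 4: sdp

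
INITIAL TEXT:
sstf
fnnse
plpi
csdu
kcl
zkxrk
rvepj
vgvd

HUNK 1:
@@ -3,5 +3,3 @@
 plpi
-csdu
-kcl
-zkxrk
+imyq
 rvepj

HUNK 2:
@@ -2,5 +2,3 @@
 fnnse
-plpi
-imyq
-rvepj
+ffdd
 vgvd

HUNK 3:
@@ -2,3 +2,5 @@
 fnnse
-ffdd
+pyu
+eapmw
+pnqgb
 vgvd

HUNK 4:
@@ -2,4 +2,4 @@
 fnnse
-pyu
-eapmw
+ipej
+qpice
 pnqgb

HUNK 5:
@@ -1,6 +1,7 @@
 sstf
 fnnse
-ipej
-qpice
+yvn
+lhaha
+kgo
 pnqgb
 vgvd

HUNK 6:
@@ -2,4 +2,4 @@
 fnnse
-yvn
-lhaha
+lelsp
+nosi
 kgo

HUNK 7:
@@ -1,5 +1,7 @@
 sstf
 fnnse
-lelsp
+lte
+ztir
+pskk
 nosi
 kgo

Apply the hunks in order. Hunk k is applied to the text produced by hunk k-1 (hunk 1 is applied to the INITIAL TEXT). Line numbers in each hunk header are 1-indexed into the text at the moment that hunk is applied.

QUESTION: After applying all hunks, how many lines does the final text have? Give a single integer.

Hunk 1: at line 3 remove [csdu,kcl,zkxrk] add [imyq] -> 6 lines: sstf fnnse plpi imyq rvepj vgvd
Hunk 2: at line 2 remove [plpi,imyq,rvepj] add [ffdd] -> 4 lines: sstf fnnse ffdd vgvd
Hunk 3: at line 2 remove [ffdd] add [pyu,eapmw,pnqgb] -> 6 lines: sstf fnnse pyu eapmw pnqgb vgvd
Hunk 4: at line 2 remove [pyu,eapmw] add [ipej,qpice] -> 6 lines: sstf fnnse ipej qpice pnqgb vgvd
Hunk 5: at line 1 remove [ipej,qpice] add [yvn,lhaha,kgo] -> 7 lines: sstf fnnse yvn lhaha kgo pnqgb vgvd
Hunk 6: at line 2 remove [yvn,lhaha] add [lelsp,nosi] -> 7 lines: sstf fnnse lelsp nosi kgo pnqgb vgvd
Hunk 7: at line 1 remove [lelsp] add [lte,ztir,pskk] -> 9 lines: sstf fnnse lte ztir pskk nosi kgo pnqgb vgvd
Final line count: 9

Answer: 9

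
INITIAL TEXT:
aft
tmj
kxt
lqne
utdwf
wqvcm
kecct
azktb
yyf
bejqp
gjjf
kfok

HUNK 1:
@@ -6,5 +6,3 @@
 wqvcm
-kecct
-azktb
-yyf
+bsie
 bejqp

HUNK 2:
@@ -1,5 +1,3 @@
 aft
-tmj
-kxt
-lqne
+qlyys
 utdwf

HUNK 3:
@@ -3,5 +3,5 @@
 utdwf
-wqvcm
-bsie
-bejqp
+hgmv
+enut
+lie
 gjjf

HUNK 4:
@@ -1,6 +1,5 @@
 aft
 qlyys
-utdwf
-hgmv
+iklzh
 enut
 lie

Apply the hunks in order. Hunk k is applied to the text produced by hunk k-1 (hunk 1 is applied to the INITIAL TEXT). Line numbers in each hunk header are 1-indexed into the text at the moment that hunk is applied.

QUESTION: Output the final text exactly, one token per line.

Hunk 1: at line 6 remove [kecct,azktb,yyf] add [bsie] -> 10 lines: aft tmj kxt lqne utdwf wqvcm bsie bejqp gjjf kfok
Hunk 2: at line 1 remove [tmj,kxt,lqne] add [qlyys] -> 8 lines: aft qlyys utdwf wqvcm bsie bejqp gjjf kfok
Hunk 3: at line 3 remove [wqvcm,bsie,bejqp] add [hgmv,enut,lie] -> 8 lines: aft qlyys utdwf hgmv enut lie gjjf kfok
Hunk 4: at line 1 remove [utdwf,hgmv] add [iklzh] -> 7 lines: aft qlyys iklzh enut lie gjjf kfok

Answer: aft
qlyys
iklzh
enut
lie
gjjf
kfok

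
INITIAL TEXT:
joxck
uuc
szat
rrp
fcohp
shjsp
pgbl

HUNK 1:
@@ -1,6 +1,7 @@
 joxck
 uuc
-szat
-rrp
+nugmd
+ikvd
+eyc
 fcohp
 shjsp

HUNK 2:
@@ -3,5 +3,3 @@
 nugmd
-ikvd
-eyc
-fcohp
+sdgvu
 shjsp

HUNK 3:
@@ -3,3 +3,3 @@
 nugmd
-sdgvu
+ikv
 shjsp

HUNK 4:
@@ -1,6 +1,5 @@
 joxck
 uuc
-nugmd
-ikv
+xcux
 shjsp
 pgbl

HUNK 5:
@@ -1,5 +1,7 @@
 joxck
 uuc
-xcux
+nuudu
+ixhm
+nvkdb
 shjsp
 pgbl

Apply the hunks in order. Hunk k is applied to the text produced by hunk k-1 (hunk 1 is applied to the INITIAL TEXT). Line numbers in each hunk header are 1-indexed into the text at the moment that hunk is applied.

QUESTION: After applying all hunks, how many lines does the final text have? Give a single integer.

Answer: 7

Derivation:
Hunk 1: at line 1 remove [szat,rrp] add [nugmd,ikvd,eyc] -> 8 lines: joxck uuc nugmd ikvd eyc fcohp shjsp pgbl
Hunk 2: at line 3 remove [ikvd,eyc,fcohp] add [sdgvu] -> 6 lines: joxck uuc nugmd sdgvu shjsp pgbl
Hunk 3: at line 3 remove [sdgvu] add [ikv] -> 6 lines: joxck uuc nugmd ikv shjsp pgbl
Hunk 4: at line 1 remove [nugmd,ikv] add [xcux] -> 5 lines: joxck uuc xcux shjsp pgbl
Hunk 5: at line 1 remove [xcux] add [nuudu,ixhm,nvkdb] -> 7 lines: joxck uuc nuudu ixhm nvkdb shjsp pgbl
Final line count: 7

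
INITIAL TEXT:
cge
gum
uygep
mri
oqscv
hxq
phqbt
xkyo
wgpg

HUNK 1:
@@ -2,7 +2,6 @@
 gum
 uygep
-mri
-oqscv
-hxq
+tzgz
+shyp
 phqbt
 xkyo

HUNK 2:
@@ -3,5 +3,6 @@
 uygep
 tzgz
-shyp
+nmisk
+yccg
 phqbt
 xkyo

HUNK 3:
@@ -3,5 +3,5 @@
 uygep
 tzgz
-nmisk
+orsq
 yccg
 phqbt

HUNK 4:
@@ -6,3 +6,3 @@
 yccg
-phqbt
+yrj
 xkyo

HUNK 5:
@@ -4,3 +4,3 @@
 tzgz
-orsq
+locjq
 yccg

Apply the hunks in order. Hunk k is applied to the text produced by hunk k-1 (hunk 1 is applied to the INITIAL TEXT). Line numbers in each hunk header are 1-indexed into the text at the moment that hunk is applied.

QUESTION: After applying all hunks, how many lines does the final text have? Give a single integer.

Answer: 9

Derivation:
Hunk 1: at line 2 remove [mri,oqscv,hxq] add [tzgz,shyp] -> 8 lines: cge gum uygep tzgz shyp phqbt xkyo wgpg
Hunk 2: at line 3 remove [shyp] add [nmisk,yccg] -> 9 lines: cge gum uygep tzgz nmisk yccg phqbt xkyo wgpg
Hunk 3: at line 3 remove [nmisk] add [orsq] -> 9 lines: cge gum uygep tzgz orsq yccg phqbt xkyo wgpg
Hunk 4: at line 6 remove [phqbt] add [yrj] -> 9 lines: cge gum uygep tzgz orsq yccg yrj xkyo wgpg
Hunk 5: at line 4 remove [orsq] add [locjq] -> 9 lines: cge gum uygep tzgz locjq yccg yrj xkyo wgpg
Final line count: 9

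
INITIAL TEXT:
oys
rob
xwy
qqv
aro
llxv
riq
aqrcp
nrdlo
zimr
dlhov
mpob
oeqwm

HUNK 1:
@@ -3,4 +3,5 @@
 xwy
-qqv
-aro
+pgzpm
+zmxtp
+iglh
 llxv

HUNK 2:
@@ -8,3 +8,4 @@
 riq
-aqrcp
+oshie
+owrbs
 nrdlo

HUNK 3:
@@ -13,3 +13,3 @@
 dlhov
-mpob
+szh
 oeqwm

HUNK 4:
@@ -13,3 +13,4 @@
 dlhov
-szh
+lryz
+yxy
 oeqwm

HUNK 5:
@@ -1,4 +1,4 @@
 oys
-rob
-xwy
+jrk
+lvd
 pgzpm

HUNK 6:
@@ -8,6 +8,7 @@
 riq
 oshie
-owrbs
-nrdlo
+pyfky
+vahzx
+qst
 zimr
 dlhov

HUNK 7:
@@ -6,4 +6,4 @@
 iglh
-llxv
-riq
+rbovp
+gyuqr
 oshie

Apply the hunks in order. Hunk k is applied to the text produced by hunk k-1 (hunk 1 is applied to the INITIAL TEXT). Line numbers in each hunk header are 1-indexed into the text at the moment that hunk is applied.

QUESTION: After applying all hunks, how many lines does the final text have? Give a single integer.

Answer: 17

Derivation:
Hunk 1: at line 3 remove [qqv,aro] add [pgzpm,zmxtp,iglh] -> 14 lines: oys rob xwy pgzpm zmxtp iglh llxv riq aqrcp nrdlo zimr dlhov mpob oeqwm
Hunk 2: at line 8 remove [aqrcp] add [oshie,owrbs] -> 15 lines: oys rob xwy pgzpm zmxtp iglh llxv riq oshie owrbs nrdlo zimr dlhov mpob oeqwm
Hunk 3: at line 13 remove [mpob] add [szh] -> 15 lines: oys rob xwy pgzpm zmxtp iglh llxv riq oshie owrbs nrdlo zimr dlhov szh oeqwm
Hunk 4: at line 13 remove [szh] add [lryz,yxy] -> 16 lines: oys rob xwy pgzpm zmxtp iglh llxv riq oshie owrbs nrdlo zimr dlhov lryz yxy oeqwm
Hunk 5: at line 1 remove [rob,xwy] add [jrk,lvd] -> 16 lines: oys jrk lvd pgzpm zmxtp iglh llxv riq oshie owrbs nrdlo zimr dlhov lryz yxy oeqwm
Hunk 6: at line 8 remove [owrbs,nrdlo] add [pyfky,vahzx,qst] -> 17 lines: oys jrk lvd pgzpm zmxtp iglh llxv riq oshie pyfky vahzx qst zimr dlhov lryz yxy oeqwm
Hunk 7: at line 6 remove [llxv,riq] add [rbovp,gyuqr] -> 17 lines: oys jrk lvd pgzpm zmxtp iglh rbovp gyuqr oshie pyfky vahzx qst zimr dlhov lryz yxy oeqwm
Final line count: 17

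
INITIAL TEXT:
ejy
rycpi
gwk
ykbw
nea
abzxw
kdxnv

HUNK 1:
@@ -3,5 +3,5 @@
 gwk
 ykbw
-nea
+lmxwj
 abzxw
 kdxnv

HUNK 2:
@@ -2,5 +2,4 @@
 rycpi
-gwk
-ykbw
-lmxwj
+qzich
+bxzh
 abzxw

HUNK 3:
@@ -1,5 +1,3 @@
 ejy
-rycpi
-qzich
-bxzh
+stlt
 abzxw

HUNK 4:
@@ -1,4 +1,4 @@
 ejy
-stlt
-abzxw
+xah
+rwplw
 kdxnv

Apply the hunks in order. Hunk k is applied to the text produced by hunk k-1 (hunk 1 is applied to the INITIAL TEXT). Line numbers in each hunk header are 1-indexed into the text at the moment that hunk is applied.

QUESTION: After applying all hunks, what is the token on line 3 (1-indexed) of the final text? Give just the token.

Hunk 1: at line 3 remove [nea] add [lmxwj] -> 7 lines: ejy rycpi gwk ykbw lmxwj abzxw kdxnv
Hunk 2: at line 2 remove [gwk,ykbw,lmxwj] add [qzich,bxzh] -> 6 lines: ejy rycpi qzich bxzh abzxw kdxnv
Hunk 3: at line 1 remove [rycpi,qzich,bxzh] add [stlt] -> 4 lines: ejy stlt abzxw kdxnv
Hunk 4: at line 1 remove [stlt,abzxw] add [xah,rwplw] -> 4 lines: ejy xah rwplw kdxnv
Final line 3: rwplw

Answer: rwplw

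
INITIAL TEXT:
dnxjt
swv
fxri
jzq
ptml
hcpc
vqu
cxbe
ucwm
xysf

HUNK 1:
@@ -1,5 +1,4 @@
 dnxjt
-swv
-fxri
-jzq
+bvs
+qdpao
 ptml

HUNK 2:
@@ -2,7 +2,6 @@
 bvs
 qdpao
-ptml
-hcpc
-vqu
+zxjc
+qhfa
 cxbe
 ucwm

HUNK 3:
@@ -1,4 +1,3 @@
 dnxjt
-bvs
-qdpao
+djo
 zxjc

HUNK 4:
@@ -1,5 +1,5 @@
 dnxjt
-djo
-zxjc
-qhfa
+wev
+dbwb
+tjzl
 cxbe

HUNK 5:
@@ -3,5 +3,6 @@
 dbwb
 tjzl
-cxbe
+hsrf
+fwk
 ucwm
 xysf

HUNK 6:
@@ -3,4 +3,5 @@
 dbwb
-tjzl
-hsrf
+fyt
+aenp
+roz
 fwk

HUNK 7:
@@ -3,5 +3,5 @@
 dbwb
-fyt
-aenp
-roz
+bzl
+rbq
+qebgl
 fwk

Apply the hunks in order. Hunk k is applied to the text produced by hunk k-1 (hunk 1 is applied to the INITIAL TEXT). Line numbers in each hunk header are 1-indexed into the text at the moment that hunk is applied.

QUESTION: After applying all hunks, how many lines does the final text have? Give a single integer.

Answer: 9

Derivation:
Hunk 1: at line 1 remove [swv,fxri,jzq] add [bvs,qdpao] -> 9 lines: dnxjt bvs qdpao ptml hcpc vqu cxbe ucwm xysf
Hunk 2: at line 2 remove [ptml,hcpc,vqu] add [zxjc,qhfa] -> 8 lines: dnxjt bvs qdpao zxjc qhfa cxbe ucwm xysf
Hunk 3: at line 1 remove [bvs,qdpao] add [djo] -> 7 lines: dnxjt djo zxjc qhfa cxbe ucwm xysf
Hunk 4: at line 1 remove [djo,zxjc,qhfa] add [wev,dbwb,tjzl] -> 7 lines: dnxjt wev dbwb tjzl cxbe ucwm xysf
Hunk 5: at line 3 remove [cxbe] add [hsrf,fwk] -> 8 lines: dnxjt wev dbwb tjzl hsrf fwk ucwm xysf
Hunk 6: at line 3 remove [tjzl,hsrf] add [fyt,aenp,roz] -> 9 lines: dnxjt wev dbwb fyt aenp roz fwk ucwm xysf
Hunk 7: at line 3 remove [fyt,aenp,roz] add [bzl,rbq,qebgl] -> 9 lines: dnxjt wev dbwb bzl rbq qebgl fwk ucwm xysf
Final line count: 9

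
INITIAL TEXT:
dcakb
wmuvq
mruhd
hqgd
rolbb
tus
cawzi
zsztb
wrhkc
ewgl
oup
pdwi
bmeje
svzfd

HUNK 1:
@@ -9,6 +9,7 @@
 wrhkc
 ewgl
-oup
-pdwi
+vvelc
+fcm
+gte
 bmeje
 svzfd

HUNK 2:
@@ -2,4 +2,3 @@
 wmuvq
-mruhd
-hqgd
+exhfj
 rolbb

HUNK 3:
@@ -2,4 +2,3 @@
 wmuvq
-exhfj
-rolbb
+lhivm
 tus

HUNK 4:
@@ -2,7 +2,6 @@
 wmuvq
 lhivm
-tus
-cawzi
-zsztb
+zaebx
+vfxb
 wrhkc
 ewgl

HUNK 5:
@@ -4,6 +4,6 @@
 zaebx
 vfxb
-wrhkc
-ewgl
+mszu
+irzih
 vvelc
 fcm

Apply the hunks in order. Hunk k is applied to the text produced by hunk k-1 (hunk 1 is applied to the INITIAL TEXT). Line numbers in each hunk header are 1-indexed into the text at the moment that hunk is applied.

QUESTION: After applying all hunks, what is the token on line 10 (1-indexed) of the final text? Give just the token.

Hunk 1: at line 9 remove [oup,pdwi] add [vvelc,fcm,gte] -> 15 lines: dcakb wmuvq mruhd hqgd rolbb tus cawzi zsztb wrhkc ewgl vvelc fcm gte bmeje svzfd
Hunk 2: at line 2 remove [mruhd,hqgd] add [exhfj] -> 14 lines: dcakb wmuvq exhfj rolbb tus cawzi zsztb wrhkc ewgl vvelc fcm gte bmeje svzfd
Hunk 3: at line 2 remove [exhfj,rolbb] add [lhivm] -> 13 lines: dcakb wmuvq lhivm tus cawzi zsztb wrhkc ewgl vvelc fcm gte bmeje svzfd
Hunk 4: at line 2 remove [tus,cawzi,zsztb] add [zaebx,vfxb] -> 12 lines: dcakb wmuvq lhivm zaebx vfxb wrhkc ewgl vvelc fcm gte bmeje svzfd
Hunk 5: at line 4 remove [wrhkc,ewgl] add [mszu,irzih] -> 12 lines: dcakb wmuvq lhivm zaebx vfxb mszu irzih vvelc fcm gte bmeje svzfd
Final line 10: gte

Answer: gte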